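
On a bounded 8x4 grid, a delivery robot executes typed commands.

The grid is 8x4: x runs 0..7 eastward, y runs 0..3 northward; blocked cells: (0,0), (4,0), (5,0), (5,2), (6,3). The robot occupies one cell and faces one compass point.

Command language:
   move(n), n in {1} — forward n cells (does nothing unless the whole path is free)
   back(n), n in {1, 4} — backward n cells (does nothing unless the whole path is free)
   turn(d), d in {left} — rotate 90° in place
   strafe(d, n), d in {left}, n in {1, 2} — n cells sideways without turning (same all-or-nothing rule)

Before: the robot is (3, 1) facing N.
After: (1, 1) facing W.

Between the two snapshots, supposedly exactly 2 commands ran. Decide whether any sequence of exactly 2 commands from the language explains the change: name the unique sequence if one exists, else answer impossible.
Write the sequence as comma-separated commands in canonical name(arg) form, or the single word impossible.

key: cell and facing (now W) both changed — the 2 commands mix motion and turning
initial: (3, 1) facing N
[1] after strafe(left, 2): (1, 1) facing N
[2] after turn(left): (1, 1) facing W
no other 2-command option fits: unique.

strafe(left, 2), turn(left)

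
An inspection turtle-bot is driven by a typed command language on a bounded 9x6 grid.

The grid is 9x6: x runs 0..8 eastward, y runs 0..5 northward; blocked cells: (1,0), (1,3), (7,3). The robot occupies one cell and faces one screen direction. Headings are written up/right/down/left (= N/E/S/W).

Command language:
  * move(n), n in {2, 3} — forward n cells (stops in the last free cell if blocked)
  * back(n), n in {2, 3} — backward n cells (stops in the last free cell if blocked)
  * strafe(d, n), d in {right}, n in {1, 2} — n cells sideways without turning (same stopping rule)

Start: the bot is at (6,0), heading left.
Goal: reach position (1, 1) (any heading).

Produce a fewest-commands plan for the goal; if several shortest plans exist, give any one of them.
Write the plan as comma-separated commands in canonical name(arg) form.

t0: at (6,0), heading left
1. move(2) → at (4,0), heading left
2. strafe(right, 1) → at (4,1), heading left
3. move(3) → at (1,1), heading left
shorter routes all fall short; 3 is best.

move(2), strafe(right, 1), move(3)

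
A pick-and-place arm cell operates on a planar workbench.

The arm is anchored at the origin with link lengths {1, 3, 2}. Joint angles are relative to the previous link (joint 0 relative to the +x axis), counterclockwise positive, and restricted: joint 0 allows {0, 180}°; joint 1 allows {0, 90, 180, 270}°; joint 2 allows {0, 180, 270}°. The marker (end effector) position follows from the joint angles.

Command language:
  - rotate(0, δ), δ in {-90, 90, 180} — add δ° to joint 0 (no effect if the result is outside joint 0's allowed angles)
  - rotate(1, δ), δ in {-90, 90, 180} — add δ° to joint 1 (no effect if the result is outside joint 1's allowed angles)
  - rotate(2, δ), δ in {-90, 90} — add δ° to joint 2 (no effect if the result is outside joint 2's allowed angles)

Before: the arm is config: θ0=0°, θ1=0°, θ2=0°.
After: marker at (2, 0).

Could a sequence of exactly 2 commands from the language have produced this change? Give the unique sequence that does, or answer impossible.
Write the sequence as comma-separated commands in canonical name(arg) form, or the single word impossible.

t0: config: θ0=0°, θ1=0°, θ2=0°
step 1 (rotate(2, -90)): config: θ0=0°, θ1=0°, θ2=270°
step 2 (rotate(2, -90)): config: θ0=0°, θ1=0°, θ2=180°
no rival 2-sequence matches.

rotate(2, -90), rotate(2, -90)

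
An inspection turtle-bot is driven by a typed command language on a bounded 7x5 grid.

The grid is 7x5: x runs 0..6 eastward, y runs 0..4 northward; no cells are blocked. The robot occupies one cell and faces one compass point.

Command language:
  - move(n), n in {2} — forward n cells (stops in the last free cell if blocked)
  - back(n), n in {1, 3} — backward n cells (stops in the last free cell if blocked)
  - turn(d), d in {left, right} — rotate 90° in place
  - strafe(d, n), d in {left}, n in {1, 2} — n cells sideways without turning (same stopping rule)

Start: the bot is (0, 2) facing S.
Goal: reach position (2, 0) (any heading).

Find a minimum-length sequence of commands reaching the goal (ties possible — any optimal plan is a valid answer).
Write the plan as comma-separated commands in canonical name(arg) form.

move(2), strafe(left, 2)

begin: (0, 2) facing S
1. move(2) → (0, 0) facing S
2. strafe(left, 2) → (2, 0) facing S
minimal: 2 command(s), checked below 2.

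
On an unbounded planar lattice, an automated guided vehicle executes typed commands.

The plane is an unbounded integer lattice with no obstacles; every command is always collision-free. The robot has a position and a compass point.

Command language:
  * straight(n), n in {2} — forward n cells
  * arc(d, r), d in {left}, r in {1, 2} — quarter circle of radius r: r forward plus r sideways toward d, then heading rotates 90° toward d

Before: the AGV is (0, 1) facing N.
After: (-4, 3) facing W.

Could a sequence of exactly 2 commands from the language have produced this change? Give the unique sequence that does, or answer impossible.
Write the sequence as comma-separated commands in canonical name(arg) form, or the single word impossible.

arc(left, 2), straight(2)

key: cell and facing (now W) both changed — the 2 commands mix motion and turning
start: (0, 1) facing N
[1] after arc(left, 2): (-2, 3) facing W
[2] after straight(2): (-4, 3) facing W
uniquely the one of 9 2-step routes that fits.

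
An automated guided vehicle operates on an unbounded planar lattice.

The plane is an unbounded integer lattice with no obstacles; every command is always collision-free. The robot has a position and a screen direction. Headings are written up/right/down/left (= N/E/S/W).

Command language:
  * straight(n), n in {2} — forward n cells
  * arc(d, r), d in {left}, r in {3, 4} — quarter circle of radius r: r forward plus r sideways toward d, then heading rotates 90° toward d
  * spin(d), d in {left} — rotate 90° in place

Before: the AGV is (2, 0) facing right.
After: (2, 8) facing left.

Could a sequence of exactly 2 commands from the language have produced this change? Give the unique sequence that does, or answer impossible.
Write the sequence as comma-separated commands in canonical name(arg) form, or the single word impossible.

arc(left, 4), arc(left, 4)

key: position moved to (2,8) AND the heading swung to W — translation plus rotation needed
initial: (2, 0) facing right
step 1 (arc(left, 4)): (6, 4) facing up
step 2 (arc(left, 4)): (2, 8) facing left
no other 2-command option fits: unique.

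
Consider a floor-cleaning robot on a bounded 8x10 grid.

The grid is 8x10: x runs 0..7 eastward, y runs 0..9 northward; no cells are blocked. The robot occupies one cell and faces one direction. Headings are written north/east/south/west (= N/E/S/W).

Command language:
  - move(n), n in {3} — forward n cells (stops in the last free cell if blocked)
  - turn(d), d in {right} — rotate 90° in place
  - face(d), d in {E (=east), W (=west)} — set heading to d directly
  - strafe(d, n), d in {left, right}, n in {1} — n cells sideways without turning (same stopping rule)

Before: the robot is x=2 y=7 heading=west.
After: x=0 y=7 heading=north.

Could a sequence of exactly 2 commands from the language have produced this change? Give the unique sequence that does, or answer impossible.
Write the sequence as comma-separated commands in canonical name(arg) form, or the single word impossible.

move(3), turn(right)

key: running turn(right) before move(3) would end elsewhere — order is forced
from: x=2 y=7 heading=west
t=1 move(3) ⇒ x=0 y=7 heading=west
t=2 turn(right) ⇒ x=0 y=7 heading=north
no other 2-command option fits: unique.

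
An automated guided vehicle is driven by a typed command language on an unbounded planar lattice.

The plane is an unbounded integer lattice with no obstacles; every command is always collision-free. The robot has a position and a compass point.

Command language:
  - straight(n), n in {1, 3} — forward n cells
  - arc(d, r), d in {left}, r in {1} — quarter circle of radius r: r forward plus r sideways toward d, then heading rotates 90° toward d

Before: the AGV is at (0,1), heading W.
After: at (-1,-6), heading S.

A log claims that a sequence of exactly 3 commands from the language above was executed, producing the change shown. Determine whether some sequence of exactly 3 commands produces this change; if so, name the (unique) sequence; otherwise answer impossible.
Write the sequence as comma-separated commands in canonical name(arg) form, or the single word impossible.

arc(left, 1), straight(3), straight(3)

key: position moved to (-1,-6) AND the heading swung to S — translation plus rotation needed
initial: at (0,1), heading W
[1] after arc(left, 1): at (-1,0), heading S
[2] after straight(3): at (-1,-3), heading S
[3] after straight(3): at (-1,-6), heading S
all 27 alternatives checked — unique.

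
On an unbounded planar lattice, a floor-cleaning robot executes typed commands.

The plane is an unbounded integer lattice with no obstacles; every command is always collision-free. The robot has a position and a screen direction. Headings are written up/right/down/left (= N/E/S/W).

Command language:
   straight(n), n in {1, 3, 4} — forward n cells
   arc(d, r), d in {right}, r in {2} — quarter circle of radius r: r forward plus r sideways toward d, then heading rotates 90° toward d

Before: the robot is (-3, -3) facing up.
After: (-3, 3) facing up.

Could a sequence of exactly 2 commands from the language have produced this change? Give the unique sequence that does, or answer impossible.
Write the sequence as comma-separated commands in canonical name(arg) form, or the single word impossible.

straight(3), straight(3)

key: still facing N at the end — nothing in the sequence rotates
begin: (-3, -3) facing up
t=1 straight(3) ⇒ (-3, 0) facing up
t=2 straight(3) ⇒ (-3, 3) facing up
no other 2-command option fits: unique.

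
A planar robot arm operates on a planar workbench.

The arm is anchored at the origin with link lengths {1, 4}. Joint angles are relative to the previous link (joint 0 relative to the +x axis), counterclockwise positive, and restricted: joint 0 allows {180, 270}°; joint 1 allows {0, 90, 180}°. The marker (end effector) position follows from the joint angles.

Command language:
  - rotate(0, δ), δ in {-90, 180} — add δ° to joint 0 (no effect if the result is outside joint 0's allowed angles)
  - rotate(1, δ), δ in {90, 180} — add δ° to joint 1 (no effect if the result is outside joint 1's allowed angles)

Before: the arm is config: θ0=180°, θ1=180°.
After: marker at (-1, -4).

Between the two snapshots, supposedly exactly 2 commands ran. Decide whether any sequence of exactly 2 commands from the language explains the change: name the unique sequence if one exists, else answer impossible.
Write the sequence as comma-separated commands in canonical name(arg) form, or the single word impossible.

key: running rotate(1, 90) before rotate(1, 180) would end elsewhere — order is forced
from: config: θ0=180°, θ1=180°
1. rotate(1, 180) → config: θ0=180°, θ1=0°
2. rotate(1, 90) → config: θ0=180°, θ1=90°
no rival 2-sequence matches.

rotate(1, 180), rotate(1, 90)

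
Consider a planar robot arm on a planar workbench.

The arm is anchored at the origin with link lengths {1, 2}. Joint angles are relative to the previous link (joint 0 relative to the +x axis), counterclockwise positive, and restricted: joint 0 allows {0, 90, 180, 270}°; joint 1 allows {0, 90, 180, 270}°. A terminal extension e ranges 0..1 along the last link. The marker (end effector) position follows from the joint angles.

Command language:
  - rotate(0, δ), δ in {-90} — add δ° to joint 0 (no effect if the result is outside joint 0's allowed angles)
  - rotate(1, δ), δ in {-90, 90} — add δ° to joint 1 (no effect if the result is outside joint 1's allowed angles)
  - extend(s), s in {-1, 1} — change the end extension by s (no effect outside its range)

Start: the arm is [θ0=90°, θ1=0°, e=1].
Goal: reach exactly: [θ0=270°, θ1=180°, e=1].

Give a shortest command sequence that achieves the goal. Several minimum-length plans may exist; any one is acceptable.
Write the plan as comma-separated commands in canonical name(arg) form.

initial: [θ0=90°, θ1=0°, e=1]
[1] after rotate(0, -90): [θ0=0°, θ1=0°, e=1]
[2] after rotate(0, -90): [θ0=270°, θ1=0°, e=1]
[3] after rotate(1, -90): [θ0=270°, θ1=270°, e=1]
[4] after rotate(1, -90): [θ0=270°, θ1=180°, e=1]
minimal: 4 command(s), checked below 4.

rotate(0, -90), rotate(0, -90), rotate(1, -90), rotate(1, -90)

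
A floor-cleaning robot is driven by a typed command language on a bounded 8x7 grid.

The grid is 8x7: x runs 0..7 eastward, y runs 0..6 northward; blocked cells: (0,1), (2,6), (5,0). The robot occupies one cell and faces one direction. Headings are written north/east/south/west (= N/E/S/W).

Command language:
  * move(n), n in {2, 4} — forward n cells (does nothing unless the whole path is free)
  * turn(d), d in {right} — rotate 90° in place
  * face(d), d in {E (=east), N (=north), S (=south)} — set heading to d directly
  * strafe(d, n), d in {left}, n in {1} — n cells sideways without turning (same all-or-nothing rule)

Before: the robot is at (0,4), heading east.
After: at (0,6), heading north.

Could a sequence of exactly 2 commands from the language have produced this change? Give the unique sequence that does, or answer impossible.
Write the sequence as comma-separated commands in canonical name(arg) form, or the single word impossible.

key: position moved to (0,6) AND the heading swung to N — translation plus rotation needed
from: at (0,4), heading east
[1] after face(N): at (0,4), heading north
[2] after move(2): at (0,6), heading north
uniquely the one of 49 2-step routes that fits.

face(N), move(2)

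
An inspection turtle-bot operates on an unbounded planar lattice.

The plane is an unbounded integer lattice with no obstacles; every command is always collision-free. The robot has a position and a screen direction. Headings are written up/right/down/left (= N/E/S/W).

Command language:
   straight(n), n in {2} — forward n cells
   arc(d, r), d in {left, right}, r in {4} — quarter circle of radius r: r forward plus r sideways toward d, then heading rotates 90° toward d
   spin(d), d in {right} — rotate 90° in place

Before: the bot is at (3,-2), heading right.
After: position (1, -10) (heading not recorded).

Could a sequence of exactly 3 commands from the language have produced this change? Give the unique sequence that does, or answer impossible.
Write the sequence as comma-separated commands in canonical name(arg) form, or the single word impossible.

key: running straight(2) before arc(right, 4) would end elsewhere — order is forced
start: at (3,-2), heading right
1. arc(right, 4) → at (7,-6), heading down
2. arc(right, 4) → at (3,-10), heading left
3. straight(2) → at (1,-10), heading left
no other 3-command option fits: unique.

arc(right, 4), arc(right, 4), straight(2)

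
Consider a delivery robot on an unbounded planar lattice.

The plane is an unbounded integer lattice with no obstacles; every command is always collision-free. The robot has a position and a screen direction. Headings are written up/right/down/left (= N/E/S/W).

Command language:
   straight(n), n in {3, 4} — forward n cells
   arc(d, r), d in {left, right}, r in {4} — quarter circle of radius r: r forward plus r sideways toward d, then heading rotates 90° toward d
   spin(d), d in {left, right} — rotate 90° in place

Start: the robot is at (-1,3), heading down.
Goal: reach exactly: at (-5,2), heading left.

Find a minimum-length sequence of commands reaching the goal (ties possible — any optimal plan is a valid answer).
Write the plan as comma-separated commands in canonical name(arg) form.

arc(right, 4), spin(right), straight(3), spin(left)

t0: at (-1,3), heading down
t=1 arc(right, 4) ⇒ at (-5,-1), heading left
t=2 spin(right) ⇒ at (-5,-1), heading up
t=3 straight(3) ⇒ at (-5,2), heading up
t=4 spin(left) ⇒ at (-5,2), heading left
no 3-step plan works, so 4 is optimal.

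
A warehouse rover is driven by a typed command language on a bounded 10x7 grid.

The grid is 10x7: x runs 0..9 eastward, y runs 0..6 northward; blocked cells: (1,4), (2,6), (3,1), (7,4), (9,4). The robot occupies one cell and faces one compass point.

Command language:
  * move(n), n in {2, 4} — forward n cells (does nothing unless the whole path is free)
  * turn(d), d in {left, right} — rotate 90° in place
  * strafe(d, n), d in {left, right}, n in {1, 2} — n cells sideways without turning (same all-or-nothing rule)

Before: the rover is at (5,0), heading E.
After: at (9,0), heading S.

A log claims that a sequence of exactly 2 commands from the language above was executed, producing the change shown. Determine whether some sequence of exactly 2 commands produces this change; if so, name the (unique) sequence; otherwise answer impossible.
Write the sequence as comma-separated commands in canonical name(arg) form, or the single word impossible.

key: order matters: swapping move(4) and turn(right) lands elsewhere
from: at (5,0), heading E
[1] after move(4): at (9,0), heading E
[2] after turn(right): at (9,0), heading S
no other 2-command option fits: unique.

move(4), turn(right)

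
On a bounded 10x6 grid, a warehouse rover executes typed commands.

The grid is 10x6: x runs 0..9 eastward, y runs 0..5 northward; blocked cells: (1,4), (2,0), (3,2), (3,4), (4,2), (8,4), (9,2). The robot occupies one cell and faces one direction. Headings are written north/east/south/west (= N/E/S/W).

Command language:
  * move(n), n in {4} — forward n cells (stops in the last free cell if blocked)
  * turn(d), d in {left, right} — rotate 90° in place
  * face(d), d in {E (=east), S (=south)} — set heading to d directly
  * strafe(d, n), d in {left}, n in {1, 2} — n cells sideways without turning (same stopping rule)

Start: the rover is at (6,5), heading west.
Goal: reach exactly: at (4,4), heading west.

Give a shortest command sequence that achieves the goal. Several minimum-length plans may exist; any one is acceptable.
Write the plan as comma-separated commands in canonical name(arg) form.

begin: at (6,5), heading west
[1] after strafe(left, 1): at (6,4), heading west
[2] after move(4): at (4,4), heading west
no 1-step plan works, so 2 is optimal.

strafe(left, 1), move(4)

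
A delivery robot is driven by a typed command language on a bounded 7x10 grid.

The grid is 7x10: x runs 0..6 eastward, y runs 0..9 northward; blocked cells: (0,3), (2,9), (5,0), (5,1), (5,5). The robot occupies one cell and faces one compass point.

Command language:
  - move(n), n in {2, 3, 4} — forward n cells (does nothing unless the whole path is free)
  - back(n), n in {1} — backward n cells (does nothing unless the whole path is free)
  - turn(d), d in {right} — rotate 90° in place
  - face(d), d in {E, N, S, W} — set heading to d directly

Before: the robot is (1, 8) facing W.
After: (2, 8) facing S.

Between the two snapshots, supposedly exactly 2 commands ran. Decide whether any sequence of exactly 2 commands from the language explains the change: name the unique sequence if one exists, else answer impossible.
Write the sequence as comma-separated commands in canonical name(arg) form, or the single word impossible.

back(1), face(S)

key: running face(S) before back(1) would end elsewhere — order is forced
start: (1, 8) facing W
[1] after back(1): (2, 8) facing W
[2] after face(S): (2, 8) facing S
uniquely the one of 81 2-step routes that fits.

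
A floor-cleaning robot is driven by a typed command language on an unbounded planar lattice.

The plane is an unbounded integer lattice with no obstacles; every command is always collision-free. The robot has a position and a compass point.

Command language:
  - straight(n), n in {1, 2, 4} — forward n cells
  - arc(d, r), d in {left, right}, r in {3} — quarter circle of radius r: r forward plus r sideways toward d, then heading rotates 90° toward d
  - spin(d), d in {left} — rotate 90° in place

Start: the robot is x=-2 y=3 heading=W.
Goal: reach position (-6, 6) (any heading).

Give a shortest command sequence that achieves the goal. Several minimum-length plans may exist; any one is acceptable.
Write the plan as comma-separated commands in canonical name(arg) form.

straight(1), arc(right, 3)

t0: x=-2 y=3 heading=W
t=1 straight(1) ⇒ x=-3 y=3 heading=W
t=2 arc(right, 3) ⇒ x=-6 y=6 heading=N
nothing shorter than 2 reaches the goal.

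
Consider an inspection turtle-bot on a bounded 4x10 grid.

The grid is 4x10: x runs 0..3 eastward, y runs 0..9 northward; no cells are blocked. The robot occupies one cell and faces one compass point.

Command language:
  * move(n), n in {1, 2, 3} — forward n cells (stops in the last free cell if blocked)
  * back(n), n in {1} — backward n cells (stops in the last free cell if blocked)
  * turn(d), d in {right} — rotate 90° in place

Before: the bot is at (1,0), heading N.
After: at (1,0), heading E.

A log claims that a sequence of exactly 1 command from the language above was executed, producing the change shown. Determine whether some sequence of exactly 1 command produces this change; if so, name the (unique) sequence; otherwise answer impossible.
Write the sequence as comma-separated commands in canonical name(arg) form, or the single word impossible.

turn(right)

key: (1,0) unchanged — the single command moves nothing
from: at (1,0), heading N
1. turn(right) → at (1,0), heading E
no rival 1-sequence matches.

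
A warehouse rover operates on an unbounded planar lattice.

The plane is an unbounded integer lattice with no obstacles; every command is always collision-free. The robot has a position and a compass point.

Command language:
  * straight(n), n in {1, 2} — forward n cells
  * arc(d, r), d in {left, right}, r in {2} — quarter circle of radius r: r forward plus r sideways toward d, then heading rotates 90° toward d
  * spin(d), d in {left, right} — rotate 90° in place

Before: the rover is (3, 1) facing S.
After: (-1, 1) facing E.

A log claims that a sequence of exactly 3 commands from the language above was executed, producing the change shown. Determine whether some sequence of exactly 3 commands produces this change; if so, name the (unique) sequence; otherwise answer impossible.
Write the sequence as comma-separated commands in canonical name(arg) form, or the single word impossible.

key: order matters: swapping arc(right, 2) and spin(right) lands elsewhere
start: (3, 1) facing S
step 1 (arc(right, 2)): (1, -1) facing W
step 2 (arc(right, 2)): (-1, 1) facing N
step 3 (spin(right)): (-1, 1) facing E
all 216 alternatives checked — unique.

arc(right, 2), arc(right, 2), spin(right)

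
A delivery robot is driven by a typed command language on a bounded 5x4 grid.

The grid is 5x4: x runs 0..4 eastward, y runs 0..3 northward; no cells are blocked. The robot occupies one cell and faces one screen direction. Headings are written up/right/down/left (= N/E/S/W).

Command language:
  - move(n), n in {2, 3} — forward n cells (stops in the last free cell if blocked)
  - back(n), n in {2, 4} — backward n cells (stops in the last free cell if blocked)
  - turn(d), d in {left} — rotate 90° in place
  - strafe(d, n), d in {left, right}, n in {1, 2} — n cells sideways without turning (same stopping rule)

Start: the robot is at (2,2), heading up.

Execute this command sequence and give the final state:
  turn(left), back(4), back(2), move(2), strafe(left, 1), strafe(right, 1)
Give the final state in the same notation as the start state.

at (2,2), heading left

begin: at (2,2), heading up
1. turn(left) → at (2,2), heading left
2. back(4) → at (4,2), heading left
3. back(2) → at (4,2), heading left
4. move(2) → at (2,2), heading left
5. strafe(left, 1) → at (2,1), heading left
6. strafe(right, 1) → at (2,2), heading left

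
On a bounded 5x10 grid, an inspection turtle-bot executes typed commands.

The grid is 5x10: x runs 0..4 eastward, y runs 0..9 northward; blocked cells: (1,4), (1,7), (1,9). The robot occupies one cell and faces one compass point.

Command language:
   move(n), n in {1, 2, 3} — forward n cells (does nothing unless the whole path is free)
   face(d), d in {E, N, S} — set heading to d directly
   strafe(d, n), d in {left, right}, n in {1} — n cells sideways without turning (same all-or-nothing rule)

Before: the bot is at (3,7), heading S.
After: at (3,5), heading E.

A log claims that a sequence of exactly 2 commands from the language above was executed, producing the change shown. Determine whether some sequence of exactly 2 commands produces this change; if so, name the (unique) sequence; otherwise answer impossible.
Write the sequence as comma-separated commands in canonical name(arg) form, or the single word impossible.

key: position moved to (3,5) AND the heading swung to E — translation plus rotation needed
start: at (3,7), heading S
step 1 (move(2)): at (3,5), heading S
step 2 (face(E)): at (3,5), heading E
no other 2-command option fits: unique.

move(2), face(E)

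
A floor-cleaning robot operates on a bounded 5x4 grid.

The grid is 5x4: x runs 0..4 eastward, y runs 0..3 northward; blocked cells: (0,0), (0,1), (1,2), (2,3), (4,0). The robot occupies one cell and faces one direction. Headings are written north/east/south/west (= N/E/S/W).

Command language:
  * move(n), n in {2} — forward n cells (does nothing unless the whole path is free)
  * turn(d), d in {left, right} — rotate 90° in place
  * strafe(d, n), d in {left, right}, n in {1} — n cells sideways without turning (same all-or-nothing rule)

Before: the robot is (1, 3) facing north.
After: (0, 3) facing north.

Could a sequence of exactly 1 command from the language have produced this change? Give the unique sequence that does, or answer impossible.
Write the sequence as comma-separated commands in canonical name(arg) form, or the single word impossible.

strafe(left, 1)

key: heading stays N — the single command does not turn
start: (1, 3) facing north
step 1 (strafe(left, 1)): (0, 3) facing north
uniquely the one of 5 1-step routes that fits.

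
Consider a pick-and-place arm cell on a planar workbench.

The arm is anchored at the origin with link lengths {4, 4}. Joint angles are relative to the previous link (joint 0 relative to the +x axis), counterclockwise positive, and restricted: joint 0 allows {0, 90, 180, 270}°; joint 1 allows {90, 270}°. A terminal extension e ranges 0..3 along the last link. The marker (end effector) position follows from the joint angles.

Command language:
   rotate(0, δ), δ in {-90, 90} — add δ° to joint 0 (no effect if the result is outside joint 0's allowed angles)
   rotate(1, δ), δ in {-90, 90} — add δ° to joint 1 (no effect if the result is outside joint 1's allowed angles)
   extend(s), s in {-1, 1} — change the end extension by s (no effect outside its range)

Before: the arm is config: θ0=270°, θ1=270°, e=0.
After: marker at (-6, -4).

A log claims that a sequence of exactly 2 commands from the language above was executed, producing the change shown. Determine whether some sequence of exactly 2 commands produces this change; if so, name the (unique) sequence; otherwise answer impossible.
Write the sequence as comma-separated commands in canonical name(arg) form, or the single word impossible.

extend(1), extend(1)

begin: config: θ0=270°, θ1=270°, e=0
1. extend(1) → config: θ0=270°, θ1=270°, e=1
2. extend(1) → config: θ0=270°, θ1=270°, e=2
no other 2-command option fits: unique.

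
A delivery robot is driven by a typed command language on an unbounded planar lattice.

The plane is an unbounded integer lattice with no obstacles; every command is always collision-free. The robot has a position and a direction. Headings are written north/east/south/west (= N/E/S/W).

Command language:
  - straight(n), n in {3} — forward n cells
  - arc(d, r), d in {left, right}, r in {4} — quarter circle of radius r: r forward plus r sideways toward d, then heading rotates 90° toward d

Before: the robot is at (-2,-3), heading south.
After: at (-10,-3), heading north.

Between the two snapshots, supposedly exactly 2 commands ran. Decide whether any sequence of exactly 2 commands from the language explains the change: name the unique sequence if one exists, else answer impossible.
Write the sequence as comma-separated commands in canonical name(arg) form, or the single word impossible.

key: cell and facing (now N) both changed — the 2 commands mix motion and turning
initial: at (-2,-3), heading south
t=1 arc(right, 4) ⇒ at (-6,-7), heading west
t=2 arc(right, 4) ⇒ at (-10,-3), heading north
no other 2-command option fits: unique.

arc(right, 4), arc(right, 4)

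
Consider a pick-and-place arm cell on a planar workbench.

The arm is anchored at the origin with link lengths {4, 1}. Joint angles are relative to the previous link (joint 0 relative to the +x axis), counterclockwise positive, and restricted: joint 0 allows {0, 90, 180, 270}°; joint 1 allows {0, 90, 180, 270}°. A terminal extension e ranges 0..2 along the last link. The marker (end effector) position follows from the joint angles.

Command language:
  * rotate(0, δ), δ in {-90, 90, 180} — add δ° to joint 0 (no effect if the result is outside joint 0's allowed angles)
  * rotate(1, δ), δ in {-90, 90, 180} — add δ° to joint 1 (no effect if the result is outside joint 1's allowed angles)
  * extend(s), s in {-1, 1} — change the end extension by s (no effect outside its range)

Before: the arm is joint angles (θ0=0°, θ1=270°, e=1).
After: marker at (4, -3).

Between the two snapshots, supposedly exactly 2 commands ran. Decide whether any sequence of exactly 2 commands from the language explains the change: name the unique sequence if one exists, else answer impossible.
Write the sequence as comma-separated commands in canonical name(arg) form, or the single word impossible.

start: joint angles (θ0=0°, θ1=270°, e=1)
1. extend(1) → joint angles (θ0=0°, θ1=270°, e=2)
2. extend(1) → joint angles (θ0=0°, θ1=270°, e=2)
no other 2-command option fits: unique.

extend(1), extend(1)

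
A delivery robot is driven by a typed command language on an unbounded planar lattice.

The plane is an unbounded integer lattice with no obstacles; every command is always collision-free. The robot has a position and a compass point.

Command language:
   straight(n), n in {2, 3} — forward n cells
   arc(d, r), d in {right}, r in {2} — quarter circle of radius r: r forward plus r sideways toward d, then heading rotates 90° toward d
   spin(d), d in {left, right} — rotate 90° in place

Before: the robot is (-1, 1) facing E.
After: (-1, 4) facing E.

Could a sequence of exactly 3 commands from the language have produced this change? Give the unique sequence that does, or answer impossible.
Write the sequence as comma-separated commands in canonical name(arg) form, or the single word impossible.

key: heading stays E — rotations cancel among the 3 commands
initial: (-1, 1) facing E
[1] after spin(left): (-1, 1) facing N
[2] after straight(3): (-1, 4) facing N
[3] after spin(right): (-1, 4) facing E
uniquely the one of 125 3-step routes that fits.

spin(left), straight(3), spin(right)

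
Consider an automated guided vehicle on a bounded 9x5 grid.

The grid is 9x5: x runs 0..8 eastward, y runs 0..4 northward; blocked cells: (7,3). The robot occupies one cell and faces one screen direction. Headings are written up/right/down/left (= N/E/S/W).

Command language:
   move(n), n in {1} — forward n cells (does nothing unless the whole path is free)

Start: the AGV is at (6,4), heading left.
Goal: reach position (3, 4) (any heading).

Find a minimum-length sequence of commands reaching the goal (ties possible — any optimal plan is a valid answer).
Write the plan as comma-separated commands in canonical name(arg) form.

move(1), move(1), move(1)

initial: at (6,4), heading left
t=1 move(1) ⇒ at (5,4), heading left
t=2 move(1) ⇒ at (4,4), heading left
t=3 move(1) ⇒ at (3,4), heading left
nothing shorter than 3 reaches the goal.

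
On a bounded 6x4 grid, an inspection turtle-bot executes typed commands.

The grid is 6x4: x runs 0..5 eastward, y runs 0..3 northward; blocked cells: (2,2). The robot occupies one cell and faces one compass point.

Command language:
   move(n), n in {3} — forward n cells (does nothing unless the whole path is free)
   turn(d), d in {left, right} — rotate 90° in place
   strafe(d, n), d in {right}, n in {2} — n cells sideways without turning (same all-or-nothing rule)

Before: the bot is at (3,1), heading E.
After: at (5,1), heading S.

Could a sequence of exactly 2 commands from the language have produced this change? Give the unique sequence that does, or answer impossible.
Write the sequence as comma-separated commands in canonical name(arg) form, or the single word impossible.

impossible

every 2-command combo misses the target.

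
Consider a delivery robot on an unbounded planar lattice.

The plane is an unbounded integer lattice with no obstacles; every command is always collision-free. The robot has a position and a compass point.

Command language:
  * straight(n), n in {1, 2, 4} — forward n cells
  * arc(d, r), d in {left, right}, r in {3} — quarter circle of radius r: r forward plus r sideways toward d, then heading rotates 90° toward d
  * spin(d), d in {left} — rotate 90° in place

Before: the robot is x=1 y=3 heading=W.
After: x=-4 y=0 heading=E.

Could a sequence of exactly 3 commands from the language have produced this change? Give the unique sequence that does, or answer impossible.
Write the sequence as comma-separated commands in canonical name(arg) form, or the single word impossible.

key: position moved to (-4,0) AND the heading swung to E — translation plus rotation needed
start: x=1 y=3 heading=W
step 1 (straight(2)): x=-1 y=3 heading=W
step 2 (arc(left, 3)): x=-4 y=0 heading=S
step 3 (spin(left)): x=-4 y=0 heading=E
all 216 alternatives checked — unique.

straight(2), arc(left, 3), spin(left)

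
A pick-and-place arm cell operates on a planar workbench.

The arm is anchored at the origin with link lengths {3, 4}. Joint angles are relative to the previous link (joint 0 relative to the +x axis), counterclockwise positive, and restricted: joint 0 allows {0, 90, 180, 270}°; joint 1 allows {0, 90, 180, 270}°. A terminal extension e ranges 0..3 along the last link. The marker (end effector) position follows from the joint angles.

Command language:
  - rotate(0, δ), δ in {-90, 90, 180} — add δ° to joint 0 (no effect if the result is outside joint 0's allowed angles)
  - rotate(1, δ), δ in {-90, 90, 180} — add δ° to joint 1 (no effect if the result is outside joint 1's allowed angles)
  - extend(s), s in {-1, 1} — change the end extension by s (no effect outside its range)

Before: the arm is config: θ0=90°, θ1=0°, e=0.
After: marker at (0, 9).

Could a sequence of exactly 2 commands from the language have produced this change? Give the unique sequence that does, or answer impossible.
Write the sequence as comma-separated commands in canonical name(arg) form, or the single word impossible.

start: config: θ0=90°, θ1=0°, e=0
1. extend(1) → config: θ0=90°, θ1=0°, e=1
2. extend(1) → config: θ0=90°, θ1=0°, e=2
no other 2-command option fits: unique.

extend(1), extend(1)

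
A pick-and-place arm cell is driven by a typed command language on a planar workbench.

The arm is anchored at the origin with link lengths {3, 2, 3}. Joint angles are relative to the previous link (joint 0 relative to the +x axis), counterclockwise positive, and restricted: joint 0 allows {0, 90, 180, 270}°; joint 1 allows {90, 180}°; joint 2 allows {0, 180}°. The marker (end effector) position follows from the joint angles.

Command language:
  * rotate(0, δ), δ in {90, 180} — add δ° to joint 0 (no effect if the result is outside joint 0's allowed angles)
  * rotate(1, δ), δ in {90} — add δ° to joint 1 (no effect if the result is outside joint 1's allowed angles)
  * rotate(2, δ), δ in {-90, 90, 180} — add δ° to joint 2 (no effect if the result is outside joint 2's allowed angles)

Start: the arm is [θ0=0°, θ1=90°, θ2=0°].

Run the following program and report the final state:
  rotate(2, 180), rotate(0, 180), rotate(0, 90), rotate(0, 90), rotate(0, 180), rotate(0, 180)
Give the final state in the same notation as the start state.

initial: [θ0=0°, θ1=90°, θ2=0°]
[1] after rotate(2, 180): [θ0=0°, θ1=90°, θ2=180°]
[2] after rotate(0, 180): [θ0=180°, θ1=90°, θ2=180°]
[3] after rotate(0, 90): [θ0=270°, θ1=90°, θ2=180°]
[4] after rotate(0, 90): [θ0=0°, θ1=90°, θ2=180°]
[5] after rotate(0, 180): [θ0=180°, θ1=90°, θ2=180°]
[6] after rotate(0, 180): [θ0=0°, θ1=90°, θ2=180°]

[θ0=0°, θ1=90°, θ2=180°]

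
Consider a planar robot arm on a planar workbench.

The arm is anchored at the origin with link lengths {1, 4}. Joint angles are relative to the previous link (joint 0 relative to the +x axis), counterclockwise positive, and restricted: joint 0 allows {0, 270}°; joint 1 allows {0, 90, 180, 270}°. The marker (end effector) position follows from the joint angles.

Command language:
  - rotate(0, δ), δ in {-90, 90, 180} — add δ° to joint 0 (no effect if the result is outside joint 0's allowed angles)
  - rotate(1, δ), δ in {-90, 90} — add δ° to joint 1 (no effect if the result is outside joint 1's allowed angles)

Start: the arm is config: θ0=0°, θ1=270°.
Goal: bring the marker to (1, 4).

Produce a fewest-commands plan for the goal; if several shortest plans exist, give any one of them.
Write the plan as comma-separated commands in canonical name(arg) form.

initial: config: θ0=0°, θ1=270°
t=1 rotate(1, 90) ⇒ config: θ0=0°, θ1=0°
t=2 rotate(1, 90) ⇒ config: θ0=0°, θ1=90°
minimal: 2 command(s), checked below 2.

rotate(1, 90), rotate(1, 90)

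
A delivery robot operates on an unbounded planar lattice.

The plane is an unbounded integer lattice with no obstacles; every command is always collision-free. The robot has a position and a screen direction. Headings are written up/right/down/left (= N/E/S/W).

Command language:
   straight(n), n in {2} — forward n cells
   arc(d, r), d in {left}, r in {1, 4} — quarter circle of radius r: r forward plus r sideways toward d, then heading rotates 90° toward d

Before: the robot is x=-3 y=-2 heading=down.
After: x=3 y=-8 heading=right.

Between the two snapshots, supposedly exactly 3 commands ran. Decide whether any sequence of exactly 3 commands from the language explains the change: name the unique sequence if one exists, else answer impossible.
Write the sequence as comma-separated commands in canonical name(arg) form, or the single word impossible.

key: cell and facing (now E) both changed — the 3 commands mix motion and turning
from: x=-3 y=-2 heading=down
[1] after straight(2): x=-3 y=-4 heading=down
[2] after arc(left, 4): x=1 y=-8 heading=right
[3] after straight(2): x=3 y=-8 heading=right
no rival 3-sequence matches.

straight(2), arc(left, 4), straight(2)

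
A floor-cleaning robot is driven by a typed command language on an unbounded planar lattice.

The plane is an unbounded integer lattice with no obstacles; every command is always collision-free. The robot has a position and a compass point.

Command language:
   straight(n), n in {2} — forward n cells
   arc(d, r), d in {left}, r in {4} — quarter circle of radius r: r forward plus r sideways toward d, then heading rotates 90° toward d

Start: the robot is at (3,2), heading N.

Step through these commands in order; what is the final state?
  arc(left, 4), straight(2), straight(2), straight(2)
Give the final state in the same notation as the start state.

at (-7,6), heading W

t0: at (3,2), heading N
step 1 (arc(left, 4)): at (-1,6), heading W
step 2 (straight(2)): at (-3,6), heading W
step 3 (straight(2)): at (-5,6), heading W
step 4 (straight(2)): at (-7,6), heading W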